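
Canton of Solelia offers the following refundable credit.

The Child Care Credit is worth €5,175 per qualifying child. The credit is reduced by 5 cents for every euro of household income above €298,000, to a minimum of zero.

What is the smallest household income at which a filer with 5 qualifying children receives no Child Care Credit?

Full credit = 5 × €5,175 = €25,875.
The credit falls by 5% of each euro above €298,000, so it reaches zero when the excess is €25,875 / 5% = €517,500: income = €298,000 + €517,500 = €815,500.

€815,500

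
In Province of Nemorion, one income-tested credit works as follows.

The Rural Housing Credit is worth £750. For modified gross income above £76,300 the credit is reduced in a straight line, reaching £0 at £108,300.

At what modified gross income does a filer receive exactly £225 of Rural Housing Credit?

£98,700

£225 is 225/750 of the full £750, so 525/750 of the £32,000 range has been used: income = £76,300 + £32,000 × 525/750 = £98,700.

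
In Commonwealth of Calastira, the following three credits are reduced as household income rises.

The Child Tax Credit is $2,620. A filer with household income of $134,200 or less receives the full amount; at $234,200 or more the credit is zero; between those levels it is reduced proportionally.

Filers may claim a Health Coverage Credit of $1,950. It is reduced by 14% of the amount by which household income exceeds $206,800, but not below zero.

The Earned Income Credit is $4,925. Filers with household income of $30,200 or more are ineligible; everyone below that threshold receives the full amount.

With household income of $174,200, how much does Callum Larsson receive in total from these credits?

$3,522

Child Tax Credit: $174,200 is $40,000 into a $100,000 phase-out range, leaving 60,000/100,000 of the credit: $2,620 × 60,000/100,000 = $1,572.
Health Coverage Credit: $174,200 is at or below the $206,800 threshold, so the full $1,950 applies.
Earned Income Credit: $174,200 meets or exceeds the $30,200 cutoff, so the credit is $0.
Total: $1,572 + $1,950 + $0 = $3,522.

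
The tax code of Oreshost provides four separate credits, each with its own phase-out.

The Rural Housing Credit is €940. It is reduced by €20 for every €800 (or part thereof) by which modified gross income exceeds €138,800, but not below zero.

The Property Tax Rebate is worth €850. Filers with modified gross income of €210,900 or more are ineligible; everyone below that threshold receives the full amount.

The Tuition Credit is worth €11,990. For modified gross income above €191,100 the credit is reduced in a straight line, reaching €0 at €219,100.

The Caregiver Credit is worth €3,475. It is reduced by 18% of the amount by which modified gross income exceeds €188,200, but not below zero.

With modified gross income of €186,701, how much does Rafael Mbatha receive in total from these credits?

Rural Housing Credit: income exceeds €138,800 by €47,901 → 60 increments × €20 = €1,200 ≥ base, so the credit is €0.
Property Tax Rebate: €186,701 is below the €210,900 cutoff, so the full €850 applies.
Tuition Credit: €186,701 is at or below the €191,100 threshold, so the full €11,990 applies.
Caregiver Credit: €186,701 is at or below the €188,200 threshold, so the full €3,475 applies.
Total: €0 + €850 + €11,990 + €3,475 = €16,315.

€16,315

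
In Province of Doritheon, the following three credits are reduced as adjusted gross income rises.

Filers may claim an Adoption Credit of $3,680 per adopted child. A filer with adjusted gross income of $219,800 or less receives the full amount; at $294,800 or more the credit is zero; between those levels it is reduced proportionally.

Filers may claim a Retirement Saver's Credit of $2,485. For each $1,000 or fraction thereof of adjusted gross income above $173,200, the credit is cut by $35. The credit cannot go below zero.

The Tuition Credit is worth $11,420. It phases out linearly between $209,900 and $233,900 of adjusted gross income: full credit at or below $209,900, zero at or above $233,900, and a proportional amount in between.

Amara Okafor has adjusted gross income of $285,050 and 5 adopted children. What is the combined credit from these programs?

$2,392

Adoption Credit: base = 5 × $3,680 = $18,400. $285,050 is $65,250 into a $75,000 phase-out range, leaving 9,750/75,000 of the credit: $18,400 × 9,750/75,000 = $2,392.
Retirement Saver's Credit: income exceeds $173,200 by $111,850 → 112 increments × $35 = $3,920 ≥ base, so the credit is $0.
Tuition Credit: $285,050 is at or above $233,900, so the credit is $0.
Total: $2,392 + $0 + $0 = $2,392.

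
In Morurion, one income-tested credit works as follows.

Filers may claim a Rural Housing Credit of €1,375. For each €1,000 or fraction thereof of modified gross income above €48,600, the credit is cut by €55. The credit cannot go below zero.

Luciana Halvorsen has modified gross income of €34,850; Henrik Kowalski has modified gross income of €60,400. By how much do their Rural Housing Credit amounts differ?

Luciana (€34,850): Rural Housing Credit: €34,850 is at or below the €48,600 threshold, so the full €1,375 applies.
Henrik (€60,400): Rural Housing Credit: income exceeds €48,600 by €11,800, which is 12 full-or-partial €1,000 increments; reduction = 12 × €55 = €660, leaving €715.
Difference: |€1,375 − €715| = €660.

€660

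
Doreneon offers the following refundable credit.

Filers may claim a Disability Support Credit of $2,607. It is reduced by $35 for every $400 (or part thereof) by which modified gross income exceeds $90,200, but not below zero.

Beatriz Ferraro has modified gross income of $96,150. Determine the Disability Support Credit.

$2,082

Disability Support Credit: income exceeds $90,200 by $5,950, which is 15 full-or-partial $400 increments; reduction = 15 × $35 = $525, leaving $2,082.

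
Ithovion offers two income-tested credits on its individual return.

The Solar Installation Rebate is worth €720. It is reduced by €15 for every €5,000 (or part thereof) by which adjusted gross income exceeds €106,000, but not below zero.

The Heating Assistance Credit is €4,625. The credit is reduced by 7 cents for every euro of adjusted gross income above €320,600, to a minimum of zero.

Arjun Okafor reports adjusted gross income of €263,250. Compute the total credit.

Solar Installation Rebate: income exceeds €106,000 by €157,250, which is 32 full-or-partial €5,000 increments; reduction = 32 × €15 = €480, leaving €240.
Heating Assistance Credit: €263,250 is at or below the €320,600 threshold, so the full €4,625 applies.
Total: €240 + €4,625 = €4,865.

€4,865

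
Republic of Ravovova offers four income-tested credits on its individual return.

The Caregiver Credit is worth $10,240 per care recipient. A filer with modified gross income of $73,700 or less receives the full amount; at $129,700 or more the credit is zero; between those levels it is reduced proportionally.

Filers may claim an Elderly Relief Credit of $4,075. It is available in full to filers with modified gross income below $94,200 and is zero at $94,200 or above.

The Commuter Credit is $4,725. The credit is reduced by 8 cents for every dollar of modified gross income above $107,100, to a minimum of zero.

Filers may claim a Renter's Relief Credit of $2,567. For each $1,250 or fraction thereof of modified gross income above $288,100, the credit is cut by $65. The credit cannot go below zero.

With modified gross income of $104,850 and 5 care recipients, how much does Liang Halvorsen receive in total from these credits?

Caregiver Credit: base = 5 × $10,240 = $51,200. $104,850 is $31,150 into a $56,000 phase-out range, leaving 24,850/56,000 of the credit: $51,200 × 24,850/56,000 = $22,720.
Elderly Relief Credit: $104,850 meets or exceeds the $94,200 cutoff, so the credit is $0.
Commuter Credit: $104,850 is at or below the $107,100 threshold, so the full $4,725 applies.
Renter's Relief Credit: $104,850 is at or below the $288,100 threshold, so the full $2,567 applies.
Total: $22,720 + $0 + $4,725 + $2,567 = $30,012.

$30,012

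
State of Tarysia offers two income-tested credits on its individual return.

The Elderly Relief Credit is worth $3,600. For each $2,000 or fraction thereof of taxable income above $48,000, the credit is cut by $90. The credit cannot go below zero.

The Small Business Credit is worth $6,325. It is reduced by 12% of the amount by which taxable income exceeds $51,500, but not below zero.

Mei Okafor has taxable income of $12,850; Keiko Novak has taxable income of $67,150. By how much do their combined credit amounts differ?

Mei ($12,850): Elderly Relief Credit: $12,850 is at or below the $48,000 threshold, so the full $3,600 applies. Small Business Credit: $12,850 is at or below the $51,500 threshold, so the full $6,325 applies. total $3,600 + $6,325 = $9,925
Keiko ($67,150): Elderly Relief Credit: income exceeds $48,000 by $19,150, which is 10 full-or-partial $2,000 increments; reduction = 10 × $90 = $900, leaving $2,700. Small Business Credit: 12% of the $15,650 excess over $51,500 is $1,878; credit = $6,325 − $1,878 = $4,447. total $2,700 + $4,447 = $7,147
Difference: |$9,925 − $7,147| = $2,778.

$2,778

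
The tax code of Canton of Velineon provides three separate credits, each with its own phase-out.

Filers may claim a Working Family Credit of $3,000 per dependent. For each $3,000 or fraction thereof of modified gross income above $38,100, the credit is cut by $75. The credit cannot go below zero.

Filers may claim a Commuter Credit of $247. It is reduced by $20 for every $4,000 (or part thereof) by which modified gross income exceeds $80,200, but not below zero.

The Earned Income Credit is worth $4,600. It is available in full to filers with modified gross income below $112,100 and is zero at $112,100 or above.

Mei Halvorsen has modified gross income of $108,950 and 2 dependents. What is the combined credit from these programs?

Working Family Credit: base = 2 × $3,000 = $6,000. income exceeds $38,100 by $70,850, which is 24 full-or-partial $3,000 increments; reduction = 24 × $75 = $1,800, leaving $4,200.
Commuter Credit: income exceeds $80,200 by $28,750, which is 8 full-or-partial $4,000 increments; reduction = 8 × $20 = $160, leaving $87.
Earned Income Credit: $108,950 is below the $112,100 cutoff, so the full $4,600 applies.
Total: $4,200 + $87 + $4,600 = $8,887.

$8,887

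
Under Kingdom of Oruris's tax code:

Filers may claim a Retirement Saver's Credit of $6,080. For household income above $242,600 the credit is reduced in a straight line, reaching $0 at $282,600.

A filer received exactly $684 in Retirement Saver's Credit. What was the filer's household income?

$684 is 684/6,080 of the full $6,080, so 5,396/6,080 of the $40,000 range has been used: income = $242,600 + $40,000 × 5,396/6,080 = $278,100.

$278,100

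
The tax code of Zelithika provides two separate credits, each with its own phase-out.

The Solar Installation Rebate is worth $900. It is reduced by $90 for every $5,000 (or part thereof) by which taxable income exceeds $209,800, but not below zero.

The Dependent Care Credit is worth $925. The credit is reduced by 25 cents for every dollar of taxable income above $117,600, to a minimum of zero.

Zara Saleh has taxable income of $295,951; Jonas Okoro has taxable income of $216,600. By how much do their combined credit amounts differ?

Zara ($295,951): Solar Installation Rebate: income exceeds $209,800 by $86,151 → 18 increments × $90 = $1,620 ≥ base, so the credit is $0. Dependent Care Credit: 25% of the $178,351 excess over $117,600 is $44,587.75 ≥ base, so the credit is $0. total $0 + $0 = $0
Jonas ($216,600): Solar Installation Rebate: income exceeds $209,800 by $6,800, which is 2 full-or-partial $5,000 increments; reduction = 2 × $90 = $180, leaving $720. Dependent Care Credit: 25% of the $99,000 excess over $117,600 is $24,750 ≥ base, so the credit is $0. total $720 + $0 = $720
Difference: |$0 − $720| = $720.

$720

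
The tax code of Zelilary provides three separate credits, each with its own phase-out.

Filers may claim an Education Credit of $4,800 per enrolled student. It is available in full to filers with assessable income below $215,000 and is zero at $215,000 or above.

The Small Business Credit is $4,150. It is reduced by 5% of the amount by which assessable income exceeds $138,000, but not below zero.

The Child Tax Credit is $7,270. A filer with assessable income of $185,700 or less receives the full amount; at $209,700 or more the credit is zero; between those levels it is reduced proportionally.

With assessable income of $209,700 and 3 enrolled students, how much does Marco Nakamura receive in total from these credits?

Education Credit: base = 3 × $4,800 = $14,400. $209,700 is below the $215,000 cutoff, so the full $14,400 applies.
Small Business Credit: 5% of the $71,700 excess over $138,000 is $3,585; credit = $4,150 − $3,585 = $565.
Child Tax Credit: $209,700 is at or above $209,700, so the credit is $0.
Total: $14,400 + $565 + $0 = $14,965.

$14,965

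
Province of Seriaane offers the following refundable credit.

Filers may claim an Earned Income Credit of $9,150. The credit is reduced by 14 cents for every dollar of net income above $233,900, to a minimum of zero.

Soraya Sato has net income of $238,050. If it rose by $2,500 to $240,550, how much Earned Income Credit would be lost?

$350

At $238,050 — 14% of the $4,150 excess over $233,900 is $581; credit = $9,150 − $581 = $8,569.
At $240,550 — 14% of the $6,650 excess over $233,900 is $931; credit = $9,150 − $931 = $8,219.
Lost: $8,569 − $8,219 = $350.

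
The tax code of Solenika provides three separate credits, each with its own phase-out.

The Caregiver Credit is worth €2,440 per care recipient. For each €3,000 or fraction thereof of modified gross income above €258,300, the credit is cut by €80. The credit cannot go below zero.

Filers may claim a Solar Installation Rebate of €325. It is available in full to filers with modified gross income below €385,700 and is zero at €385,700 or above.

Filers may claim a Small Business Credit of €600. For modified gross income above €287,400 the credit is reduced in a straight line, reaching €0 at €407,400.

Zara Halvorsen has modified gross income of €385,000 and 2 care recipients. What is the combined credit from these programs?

€1,877

Caregiver Credit: base = 2 × €2,440 = €4,880. income exceeds €258,300 by €126,700, which is 43 full-or-partial €3,000 increments; reduction = 43 × €80 = €3,440, leaving €1,440.
Solar Installation Rebate: €385,000 is below the €385,700 cutoff, so the full €325 applies.
Small Business Credit: €385,000 is €97,600 into a €120,000 phase-out range, leaving 22,400/120,000 of the credit: €600 × 22,400/120,000 = €112.
Total: €1,440 + €325 + €112 = €1,877.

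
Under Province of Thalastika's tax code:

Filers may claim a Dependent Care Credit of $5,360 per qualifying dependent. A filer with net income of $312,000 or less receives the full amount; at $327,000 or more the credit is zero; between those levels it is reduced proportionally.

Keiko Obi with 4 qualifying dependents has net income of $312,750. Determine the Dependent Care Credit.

Dependent Care Credit: base = 4 × $5,360 = $21,440. $312,750 is $750 into a $15,000 phase-out range, leaving 14,250/15,000 of the credit: $21,440 × 14,250/15,000 = $20,368.

$20,368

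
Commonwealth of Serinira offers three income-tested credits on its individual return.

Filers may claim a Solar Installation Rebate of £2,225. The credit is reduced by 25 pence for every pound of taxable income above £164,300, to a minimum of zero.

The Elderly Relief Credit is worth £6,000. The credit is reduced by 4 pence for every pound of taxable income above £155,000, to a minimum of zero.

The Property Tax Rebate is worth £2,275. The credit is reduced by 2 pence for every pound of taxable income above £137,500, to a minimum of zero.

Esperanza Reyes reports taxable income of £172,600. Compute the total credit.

Solar Installation Rebate: 25% of the £8,300 excess over £164,300 is £2,075; credit = £2,225 − £2,075 = £150.
Elderly Relief Credit: 4% of the £17,600 excess over £155,000 is £704; credit = £6,000 − £704 = £5,296.
Property Tax Rebate: 2% of the £35,100 excess over £137,500 is £702; credit = £2,275 − £702 = £1,573.
Total: £150 + £5,296 + £1,573 = £7,019.

£7,019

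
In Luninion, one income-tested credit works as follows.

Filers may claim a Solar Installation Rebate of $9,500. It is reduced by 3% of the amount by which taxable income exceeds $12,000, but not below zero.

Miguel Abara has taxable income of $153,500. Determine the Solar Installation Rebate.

Solar Installation Rebate: 3% of the $141,500 excess over $12,000 is $4,245; credit = $9,500 − $4,245 = $5,255.

$5,255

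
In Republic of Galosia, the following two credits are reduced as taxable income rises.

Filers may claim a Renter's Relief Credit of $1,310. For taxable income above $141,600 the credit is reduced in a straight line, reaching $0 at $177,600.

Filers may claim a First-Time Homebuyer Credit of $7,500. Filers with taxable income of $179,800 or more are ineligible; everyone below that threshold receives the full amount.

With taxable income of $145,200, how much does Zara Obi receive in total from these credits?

$8,679

Renter's Relief Credit: $145,200 is $3,600 into a $36,000 phase-out range, leaving 32,400/36,000 of the credit: $1,310 × 32,400/36,000 = $1,179.
First-Time Homebuyer Credit: $145,200 is below the $179,800 cutoff, so the full $7,500 applies.
Total: $1,179 + $7,500 = $8,679.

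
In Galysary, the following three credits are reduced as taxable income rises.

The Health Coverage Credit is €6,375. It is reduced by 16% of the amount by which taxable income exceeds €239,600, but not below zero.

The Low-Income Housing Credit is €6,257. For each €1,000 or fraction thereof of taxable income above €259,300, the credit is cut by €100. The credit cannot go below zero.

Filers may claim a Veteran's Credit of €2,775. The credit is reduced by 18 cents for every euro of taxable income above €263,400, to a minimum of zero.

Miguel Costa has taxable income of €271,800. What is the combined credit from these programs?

€7,443

Health Coverage Credit: 16% of the €32,200 excess over €239,600 is €5,152; credit = €6,375 − €5,152 = €1,223.
Low-Income Housing Credit: income exceeds €259,300 by €12,500, which is 13 full-or-partial €1,000 increments; reduction = 13 × €100 = €1,300, leaving €4,957.
Veteran's Credit: 18% of the €8,400 excess over €263,400 is €1,512; credit = €2,775 − €1,512 = €1,263.
Total: €1,223 + €4,957 + €1,263 = €7,443.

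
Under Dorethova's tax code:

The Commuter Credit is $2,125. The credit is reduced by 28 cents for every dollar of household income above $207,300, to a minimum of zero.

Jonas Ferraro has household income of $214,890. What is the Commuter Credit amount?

Commuter Credit: 28% of the $7,590 excess over $207,300 is $2,125.20 ≥ base, so the credit is $0.

$0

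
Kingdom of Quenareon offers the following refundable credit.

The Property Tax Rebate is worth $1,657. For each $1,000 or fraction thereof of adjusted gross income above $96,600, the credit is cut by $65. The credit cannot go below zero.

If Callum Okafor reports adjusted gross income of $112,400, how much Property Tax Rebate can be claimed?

Property Tax Rebate: income exceeds $96,600 by $15,800, which is 16 full-or-partial $1,000 increments; reduction = 16 × $65 = $1,040, leaving $617.

$617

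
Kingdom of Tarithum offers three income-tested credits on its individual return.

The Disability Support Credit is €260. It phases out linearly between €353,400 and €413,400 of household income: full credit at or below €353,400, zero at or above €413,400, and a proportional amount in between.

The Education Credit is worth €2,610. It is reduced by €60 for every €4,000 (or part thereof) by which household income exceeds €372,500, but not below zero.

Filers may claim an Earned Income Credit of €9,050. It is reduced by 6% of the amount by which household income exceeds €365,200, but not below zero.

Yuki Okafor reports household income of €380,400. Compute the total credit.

Disability Support Credit: €380,400 is €27,000 into a €60,000 phase-out range, leaving 33,000/60,000 of the credit: €260 × 33,000/60,000 = €143.
Education Credit: income exceeds €372,500 by €7,900, which is 2 full-or-partial €4,000 increments; reduction = 2 × €60 = €120, leaving €2,490.
Earned Income Credit: 6% of the €15,200 excess over €365,200 is €912; credit = €9,050 − €912 = €8,138.
Total: €143 + €2,490 + €8,138 = €10,771.

€10,771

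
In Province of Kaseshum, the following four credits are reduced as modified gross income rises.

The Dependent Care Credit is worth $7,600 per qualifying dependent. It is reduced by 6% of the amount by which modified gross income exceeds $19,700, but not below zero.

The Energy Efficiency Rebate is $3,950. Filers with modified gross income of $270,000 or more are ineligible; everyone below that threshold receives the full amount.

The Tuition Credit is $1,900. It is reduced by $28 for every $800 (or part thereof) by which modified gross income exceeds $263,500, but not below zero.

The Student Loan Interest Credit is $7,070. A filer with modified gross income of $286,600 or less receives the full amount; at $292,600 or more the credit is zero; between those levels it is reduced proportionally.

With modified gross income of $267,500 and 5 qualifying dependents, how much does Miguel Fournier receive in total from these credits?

Dependent Care Credit: base = 5 × $7,600 = $38,000. 6% of the $247,800 excess over $19,700 is $14,868; credit = $38,000 − $14,868 = $23,132.
Energy Efficiency Rebate: $267,500 is below the $270,000 cutoff, so the full $3,950 applies.
Tuition Credit: income exceeds $263,500 by $4,000, which is 5 full-or-partial $800 increments; reduction = 5 × $28 = $140, leaving $1,760.
Student Loan Interest Credit: $267,500 is at or below the $286,600 threshold, so the full $7,070 applies.
Total: $23,132 + $3,950 + $1,760 + $7,070 = $35,912.

$35,912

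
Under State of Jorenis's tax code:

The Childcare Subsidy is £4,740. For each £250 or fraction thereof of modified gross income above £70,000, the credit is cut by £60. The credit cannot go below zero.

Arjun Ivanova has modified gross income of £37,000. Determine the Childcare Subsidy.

Childcare Subsidy: £37,000 is at or below the £70,000 threshold, so the full £4,740 applies.

£4,740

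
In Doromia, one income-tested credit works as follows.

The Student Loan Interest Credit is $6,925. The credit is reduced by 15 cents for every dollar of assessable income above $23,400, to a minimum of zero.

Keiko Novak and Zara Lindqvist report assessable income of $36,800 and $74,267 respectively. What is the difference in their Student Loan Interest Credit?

$4,915

Keiko ($36,800): Student Loan Interest Credit: 15% of the $13,400 excess over $23,400 is $2,010; credit = $6,925 − $2,010 = $4,915.
Zara ($74,267): Student Loan Interest Credit: 15% of the $50,867 excess over $23,400 is $7,630.05 ≥ base, so the credit is $0.
Difference: |$4,915 − $0| = $4,915.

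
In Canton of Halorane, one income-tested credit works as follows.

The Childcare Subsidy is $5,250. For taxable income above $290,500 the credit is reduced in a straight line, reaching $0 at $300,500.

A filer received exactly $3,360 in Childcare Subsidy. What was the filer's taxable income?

$3,360 is 3,360/5,250 of the full $5,250, so 1,890/5,250 of the $10,000 range has been used: income = $290,500 + $10,000 × 1,890/5,250 = $294,100.

$294,100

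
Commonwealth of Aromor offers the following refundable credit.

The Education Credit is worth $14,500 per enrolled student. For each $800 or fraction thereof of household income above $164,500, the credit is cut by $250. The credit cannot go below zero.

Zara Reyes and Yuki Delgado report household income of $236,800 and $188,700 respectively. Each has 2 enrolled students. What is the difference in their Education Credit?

$15,000

Zara ($236,800): Education Credit: base = 2 × $14,500 = $29,000. income exceeds $164,500 by $72,300, which is 91 full-or-partial $800 increments; reduction = 91 × $250 = $22,750, leaving $6,250.
Yuki ($188,700): Education Credit: base = 2 × $14,500 = $29,000. income exceeds $164,500 by $24,200, which is 31 full-or-partial $800 increments; reduction = 31 × $250 = $7,750, leaving $21,250.
Difference: |$6,250 − $21,250| = $15,000.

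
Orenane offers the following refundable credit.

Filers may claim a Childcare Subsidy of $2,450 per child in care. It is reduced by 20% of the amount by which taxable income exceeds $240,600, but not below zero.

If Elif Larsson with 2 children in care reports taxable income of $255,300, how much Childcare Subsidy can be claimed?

$1,960

Childcare Subsidy: base = 2 × $2,450 = $4,900. 20% of the $14,700 excess over $240,600 is $2,940; credit = $4,900 − $2,940 = $1,960.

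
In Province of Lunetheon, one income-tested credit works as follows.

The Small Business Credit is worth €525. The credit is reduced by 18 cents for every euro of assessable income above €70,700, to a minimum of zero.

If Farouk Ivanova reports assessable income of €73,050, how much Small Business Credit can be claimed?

Small Business Credit: 18% of the €2,350 excess over €70,700 is €423; credit = €525 − €423 = €102.

€102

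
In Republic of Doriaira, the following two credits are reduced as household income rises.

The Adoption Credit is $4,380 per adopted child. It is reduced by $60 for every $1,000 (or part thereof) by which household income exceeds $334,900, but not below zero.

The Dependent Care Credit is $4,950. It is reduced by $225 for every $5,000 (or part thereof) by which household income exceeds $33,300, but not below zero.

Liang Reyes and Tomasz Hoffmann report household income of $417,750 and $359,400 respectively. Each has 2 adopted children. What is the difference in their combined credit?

Liang ($417,750): Adoption Credit: base = 2 × $4,380 = $8,760. income exceeds $334,900 by $82,850, which is 83 full-or-partial $1,000 increments; reduction = 83 × $60 = $4,980, leaving $3,780. Dependent Care Credit: income exceeds $33,300 by $384,450 → 77 increments × $225 = $17,325 ≥ base, so the credit is $0. total $3,780 + $0 = $3,780
Tomasz ($359,400): Adoption Credit: base = 2 × $4,380 = $8,760. income exceeds $334,900 by $24,500, which is 25 full-or-partial $1,000 increments; reduction = 25 × $60 = $1,500, leaving $7,260. Dependent Care Credit: income exceeds $33,300 by $326,100 → 66 increments × $225 = $14,850 ≥ base, so the credit is $0. total $7,260 + $0 = $7,260
Difference: |$3,780 − $7,260| = $3,480.

$3,480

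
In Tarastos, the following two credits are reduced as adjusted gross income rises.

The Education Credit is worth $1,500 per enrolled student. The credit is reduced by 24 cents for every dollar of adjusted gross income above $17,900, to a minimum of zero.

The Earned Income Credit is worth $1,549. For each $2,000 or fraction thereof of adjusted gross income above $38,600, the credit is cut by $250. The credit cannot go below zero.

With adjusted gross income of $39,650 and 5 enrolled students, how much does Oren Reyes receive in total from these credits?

$3,579

Education Credit: base = 5 × $1,500 = $7,500. 24% of the $21,750 excess over $17,900 is $5,220; credit = $7,500 − $5,220 = $2,280.
Earned Income Credit: income exceeds $38,600 by $1,050, which is 1 full-or-partial $2,000 increment; reduction = 1 × $250 = $250, leaving $1,299.
Total: $2,280 + $1,299 = $3,579.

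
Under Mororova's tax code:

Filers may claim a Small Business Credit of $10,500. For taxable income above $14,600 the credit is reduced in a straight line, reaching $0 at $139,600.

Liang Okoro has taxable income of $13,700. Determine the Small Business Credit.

$10,500

Small Business Credit: $13,700 is at or below the $14,600 threshold, so the full $10,500 applies.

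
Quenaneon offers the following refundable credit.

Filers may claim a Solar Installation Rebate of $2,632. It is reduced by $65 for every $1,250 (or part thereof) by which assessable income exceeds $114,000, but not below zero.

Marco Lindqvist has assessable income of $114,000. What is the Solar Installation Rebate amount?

Solar Installation Rebate: $114,000 is at or below the $114,000 threshold, so the full $2,632 applies.

$2,632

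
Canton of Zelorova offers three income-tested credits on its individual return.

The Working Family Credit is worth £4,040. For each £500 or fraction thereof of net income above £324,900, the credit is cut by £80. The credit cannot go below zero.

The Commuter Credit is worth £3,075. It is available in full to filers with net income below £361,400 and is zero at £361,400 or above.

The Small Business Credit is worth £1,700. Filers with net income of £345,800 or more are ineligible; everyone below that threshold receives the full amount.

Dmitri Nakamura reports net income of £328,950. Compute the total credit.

Working Family Credit: income exceeds £324,900 by £4,050, which is 9 full-or-partial £500 increments; reduction = 9 × £80 = £720, leaving £3,320.
Commuter Credit: £328,950 is below the £361,400 cutoff, so the full £3,075 applies.
Small Business Credit: £328,950 is below the £345,800 cutoff, so the full £1,700 applies.
Total: £3,320 + £3,075 + £1,700 = £8,095.

£8,095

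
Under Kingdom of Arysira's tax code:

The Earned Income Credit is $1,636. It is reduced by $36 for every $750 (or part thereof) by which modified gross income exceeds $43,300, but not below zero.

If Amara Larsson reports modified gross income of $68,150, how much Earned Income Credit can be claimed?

$412

Earned Income Credit: income exceeds $43,300 by $24,850, which is 34 full-or-partial $750 increments; reduction = 34 × $36 = $1,224, leaving $412.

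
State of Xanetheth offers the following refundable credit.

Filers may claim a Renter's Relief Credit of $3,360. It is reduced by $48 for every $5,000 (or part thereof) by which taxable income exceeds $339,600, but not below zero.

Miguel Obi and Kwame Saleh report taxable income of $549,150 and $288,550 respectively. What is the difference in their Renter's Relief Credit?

Miguel ($549,150): Renter's Relief Credit: income exceeds $339,600 by $209,550, which is 42 full-or-partial $5,000 increments; reduction = 42 × $48 = $2,016, leaving $1,344.
Kwame ($288,550): Renter's Relief Credit: $288,550 is at or below the $339,600 threshold, so the full $3,360 applies.
Difference: |$1,344 − $3,360| = $2,016.

$2,016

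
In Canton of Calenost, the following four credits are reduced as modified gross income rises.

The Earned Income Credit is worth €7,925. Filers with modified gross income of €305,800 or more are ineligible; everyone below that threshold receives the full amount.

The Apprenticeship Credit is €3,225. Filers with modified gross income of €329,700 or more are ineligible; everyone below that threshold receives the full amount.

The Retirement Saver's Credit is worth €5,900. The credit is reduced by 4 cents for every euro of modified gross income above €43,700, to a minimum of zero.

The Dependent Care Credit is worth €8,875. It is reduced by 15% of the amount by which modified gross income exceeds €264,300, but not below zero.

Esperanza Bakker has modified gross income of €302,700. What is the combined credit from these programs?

Earned Income Credit: €302,700 is below the €305,800 cutoff, so the full €7,925 applies.
Apprenticeship Credit: €302,700 is below the €329,700 cutoff, so the full €3,225 applies.
Retirement Saver's Credit: 4% of the €259,000 excess over €43,700 is €10,360 ≥ base, so the credit is €0.
Dependent Care Credit: 15% of the €38,400 excess over €264,300 is €5,760; credit = €8,875 − €5,760 = €3,115.
Total: €7,925 + €3,225 + €0 + €3,115 = €14,265.

€14,265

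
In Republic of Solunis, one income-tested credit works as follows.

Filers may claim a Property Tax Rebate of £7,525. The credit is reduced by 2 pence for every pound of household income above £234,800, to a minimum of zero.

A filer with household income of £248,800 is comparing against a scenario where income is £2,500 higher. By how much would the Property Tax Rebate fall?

At £248,800 — 2% of the £14,000 excess over £234,800 is £280; credit = £7,525 − £280 = £7,245.
At £251,300 — 2% of the £16,500 excess over £234,800 is £330; credit = £7,525 − £330 = £7,195.
Lost: £7,245 − £7,195 = £50.

£50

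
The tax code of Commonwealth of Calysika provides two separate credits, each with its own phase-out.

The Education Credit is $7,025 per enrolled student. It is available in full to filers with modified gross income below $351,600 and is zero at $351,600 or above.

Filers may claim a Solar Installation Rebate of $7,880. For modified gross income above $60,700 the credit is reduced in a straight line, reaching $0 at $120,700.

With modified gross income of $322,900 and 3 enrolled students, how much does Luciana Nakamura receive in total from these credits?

$21,075

Education Credit: base = 3 × $7,025 = $21,075. $322,900 is below the $351,600 cutoff, so the full $21,075 applies.
Solar Installation Rebate: $322,900 is at or above $120,700, so the credit is $0.
Total: $21,075 + $0 = $21,075.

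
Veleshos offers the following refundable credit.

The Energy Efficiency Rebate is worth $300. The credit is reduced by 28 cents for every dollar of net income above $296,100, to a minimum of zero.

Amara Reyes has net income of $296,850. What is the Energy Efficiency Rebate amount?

Energy Efficiency Rebate: 28% of the $750 excess over $296,100 is $210; credit = $300 − $210 = $90.

$90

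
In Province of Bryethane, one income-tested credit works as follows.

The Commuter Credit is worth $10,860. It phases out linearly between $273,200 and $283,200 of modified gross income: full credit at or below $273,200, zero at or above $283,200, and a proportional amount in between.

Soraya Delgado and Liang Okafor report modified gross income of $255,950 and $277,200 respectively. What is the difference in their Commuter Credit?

Soraya ($255,950): Commuter Credit: $255,950 is at or below the $273,200 threshold, so the full $10,860 applies.
Liang ($277,200): Commuter Credit: $277,200 is $4,000 into a $10,000 phase-out range, leaving 6,000/10,000 of the credit: $10,860 × 6,000/10,000 = $6,516.
Difference: |$10,860 − $6,516| = $4,344.

$4,344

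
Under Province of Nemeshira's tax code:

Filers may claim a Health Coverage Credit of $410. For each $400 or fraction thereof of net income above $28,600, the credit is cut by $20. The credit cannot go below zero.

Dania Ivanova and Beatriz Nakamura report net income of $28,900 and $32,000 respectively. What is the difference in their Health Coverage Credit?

$160

Dania ($28,900): Health Coverage Credit: income exceeds $28,600 by $300, which is 1 full-or-partial $400 increment; reduction = 1 × $20 = $20, leaving $390.
Beatriz ($32,000): Health Coverage Credit: income exceeds $28,600 by $3,400, which is 9 full-or-partial $400 increments; reduction = 9 × $20 = $180, leaving $230.
Difference: |$390 − $230| = $160.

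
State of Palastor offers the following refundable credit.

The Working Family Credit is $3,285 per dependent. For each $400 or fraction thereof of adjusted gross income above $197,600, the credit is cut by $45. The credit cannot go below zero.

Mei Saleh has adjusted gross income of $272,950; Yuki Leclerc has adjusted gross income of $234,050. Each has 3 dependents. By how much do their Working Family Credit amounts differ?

Mei ($272,950): Working Family Credit: base = 3 × $3,285 = $9,855. income exceeds $197,600 by $75,350, which is 189 full-or-partial $400 increments; reduction = 189 × $45 = $8,505, leaving $1,350.
Yuki ($234,050): Working Family Credit: base = 3 × $3,285 = $9,855. income exceeds $197,600 by $36,450, which is 92 full-or-partial $400 increments; reduction = 92 × $45 = $4,140, leaving $5,715.
Difference: |$1,350 − $5,715| = $4,365.

$4,365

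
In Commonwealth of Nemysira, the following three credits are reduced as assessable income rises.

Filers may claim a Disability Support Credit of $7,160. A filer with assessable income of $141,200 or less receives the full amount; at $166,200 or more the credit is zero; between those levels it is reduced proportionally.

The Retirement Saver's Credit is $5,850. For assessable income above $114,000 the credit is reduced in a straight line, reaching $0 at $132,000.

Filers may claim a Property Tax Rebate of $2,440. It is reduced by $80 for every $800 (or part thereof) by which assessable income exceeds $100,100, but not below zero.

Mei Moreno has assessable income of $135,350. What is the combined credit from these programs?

$7,160

Disability Support Credit: $135,350 is at or below the $141,200 threshold, so the full $7,160 applies.
Retirement Saver's Credit: $135,350 is at or above $132,000, so the credit is $0.
Property Tax Rebate: income exceeds $100,100 by $35,250 → 45 increments × $80 = $3,600 ≥ base, so the credit is $0.
Total: $7,160 + $0 + $0 = $7,160.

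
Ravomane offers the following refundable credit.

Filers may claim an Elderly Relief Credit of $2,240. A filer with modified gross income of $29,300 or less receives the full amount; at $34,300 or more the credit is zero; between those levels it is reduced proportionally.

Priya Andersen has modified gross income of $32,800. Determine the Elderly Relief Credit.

Elderly Relief Credit: $32,800 is $3,500 into a $5,000 phase-out range, leaving 1,500/5,000 of the credit: $2,240 × 1,500/5,000 = $672.

$672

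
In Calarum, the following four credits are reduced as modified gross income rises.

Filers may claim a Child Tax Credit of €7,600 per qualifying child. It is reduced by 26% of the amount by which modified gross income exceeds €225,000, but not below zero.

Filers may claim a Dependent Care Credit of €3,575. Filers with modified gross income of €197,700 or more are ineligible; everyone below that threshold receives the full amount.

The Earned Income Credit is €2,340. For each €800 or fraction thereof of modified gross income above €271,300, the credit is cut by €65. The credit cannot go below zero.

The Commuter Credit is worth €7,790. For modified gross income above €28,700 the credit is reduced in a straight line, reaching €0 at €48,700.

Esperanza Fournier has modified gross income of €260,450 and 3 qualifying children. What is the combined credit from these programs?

Child Tax Credit: base = 3 × €7,600 = €22,800. 26% of the €35,450 excess over €225,000 is €9,217; credit = €22,800 − €9,217 = €13,583.
Dependent Care Credit: €260,450 meets or exceeds the €197,700 cutoff, so the credit is €0.
Earned Income Credit: €260,450 is at or below the €271,300 threshold, so the full €2,340 applies.
Commuter Credit: €260,450 is at or above €48,700, so the credit is €0.
Total: €13,583 + €0 + €2,340 + €0 = €15,923.

€15,923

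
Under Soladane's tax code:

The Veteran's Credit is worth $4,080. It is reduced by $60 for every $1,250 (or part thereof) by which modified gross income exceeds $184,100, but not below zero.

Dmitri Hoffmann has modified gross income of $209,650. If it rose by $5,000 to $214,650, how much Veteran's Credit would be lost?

$240

At $209,650 — income exceeds $184,100 by $25,550, which is 21 full-or-partial $1,250 increments; reduction = 21 × $60 = $1,260, leaving $2,820.
At $214,650 — income exceeds $184,100 by $30,550, which is 25 full-or-partial $1,250 increments; reduction = 25 × $60 = $1,500, leaving $2,580.
Lost: $2,820 − $2,580 = $240.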